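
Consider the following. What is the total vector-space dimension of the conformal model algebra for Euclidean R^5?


The conformal model of R^5 uses Cl(6,1): the 5 Euclidean generators plus two extra orthogonal generators e+ (e+^2 = +1) and e- (e-^2 = -1), from which the null vectors e0, einf are built.
Number of generators m = 5 + 2 = 7.
dim Cl(p,q) = 2^m = 2^7 = 128


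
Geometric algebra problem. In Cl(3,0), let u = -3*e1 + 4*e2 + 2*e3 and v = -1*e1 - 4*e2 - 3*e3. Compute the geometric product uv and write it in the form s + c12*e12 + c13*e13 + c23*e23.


In Cl(3,0): e_i^2 = 1, e_ie_j = -e_je_i for i != j.
Scalar part = u . v = (-3)*(-1) + 4*(-4) + 2*(-3)
= 3 + (-16) + (-6) = -19
e12 coeff = (-3)*(-4) - 4*(-1) = 12 - (-4) = 16
e13 coeff = (-3)*(-3) - 2*(-1) = 9 - (-2) = 11
e23 coeff = 4*(-3) - 2*(-4) = -12 - (-8) = -4
uv = -19 + 16*e12 + 11*e13 - 4*e23


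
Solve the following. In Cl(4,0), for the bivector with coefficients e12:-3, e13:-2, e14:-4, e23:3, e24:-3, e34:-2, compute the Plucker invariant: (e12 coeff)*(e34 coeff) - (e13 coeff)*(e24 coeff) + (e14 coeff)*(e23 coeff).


Plucker relation: af - be + cd
a*f = (-3)*(-2) = 6
b*e = (-2)*(-3) = 6
c*d = (-4)*3 = -12
af - be + cd = 6 - 6 + (-12)
= -12


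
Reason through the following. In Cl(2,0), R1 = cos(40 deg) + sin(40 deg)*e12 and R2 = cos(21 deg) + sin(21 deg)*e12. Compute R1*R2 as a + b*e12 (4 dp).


Same-plane rotors commute and their half-angles add:
R1*R2 = cos(a1 + a2) + sin(a1 + a2)*e12.
a1 + a2 = 40 + 21 = 61 deg
cos(61 deg) = 0.4848
sin(61 deg) = 0.8746
R1*R2 = 0.4848 + 0.8746*e12


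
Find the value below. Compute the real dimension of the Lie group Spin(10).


Spin(n) double-covers SO(n); both have Lie algebra so(n) of dimension n(n-1)/2.
n = 10
n(n-1) = 10 * 9 = 90
dim Spin(10) = 90/2 = 45


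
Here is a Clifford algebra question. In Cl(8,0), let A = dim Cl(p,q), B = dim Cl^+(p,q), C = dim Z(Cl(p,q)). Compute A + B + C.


n = 8 + 0 = 8
Total dim = 2^8 = 256
Even subalgebra dim = 2^7 = 128
n is even, so center dim = 1
Sum = 256 + 128 + 1 = 385


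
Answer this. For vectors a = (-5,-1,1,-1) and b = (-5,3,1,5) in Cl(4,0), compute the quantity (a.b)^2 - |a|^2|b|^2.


a . b = (-5)*(-5) + (-1)*3 + 1*1 + (-1)*5
= 25 + (-3) + 1 + (-5) = 18
|a|^2 = (-5)^2 + (-1)^2 + 1^2 + (-1)^2 = 28
|b|^2 = (-5)^2 + 3^2 + 1^2 + 5^2 = 60
(a.b)^2 = 18^2 = 324
|a|^2 * |b|^2 = 28 * 60 = 1680
Result = 324 - 1680 = -1356


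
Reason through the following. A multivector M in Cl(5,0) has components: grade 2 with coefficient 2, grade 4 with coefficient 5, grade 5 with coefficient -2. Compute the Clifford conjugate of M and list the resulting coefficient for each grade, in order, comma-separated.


Clifford conjugate sign for grade k: (-1)^(k(k+1)/2)
Grade 2: (-1)^(2*3/2) = (-1)^3 = -1, coeff 2 -> -2
Grade 4: (-1)^(4*5/2) = (-1)^10 = 1, coeff 5 -> 5
Grade 5: (-1)^(5*6/2) = (-1)^15 = -1, coeff -2 -> 2
Conjugated coefficients: -2, 5, 2


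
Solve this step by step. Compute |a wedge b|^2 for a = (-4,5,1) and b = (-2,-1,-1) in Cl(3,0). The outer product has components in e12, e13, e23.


a wedge b = (a1*b2 - a2*b1)*e12 + (a1*b3 - a3*b1)*e13 + (a2*b3 - a3*b2)*e23
e12 coeff: (-4)*(-1) - 5*(-2) = 4 - (-10) = 14
e13 coeff: (-4)*(-1) - 1*(-2) = 4 - (-2) = 6
e23 coeff: 5*(-1) - 1*(-1) = -5 - (-1) = -4
|a wedge b|^2 = 14^2 + 6^2 + (-4)^2
= 196 + 36 + 16
= 248


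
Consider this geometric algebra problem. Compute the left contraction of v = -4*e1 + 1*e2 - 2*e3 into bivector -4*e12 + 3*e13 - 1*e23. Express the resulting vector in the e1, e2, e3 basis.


Left contraction v _| B = <vB>_1 (grade-1 part of the geometric product vB).
Using e1_|e12 = e2, e2_|e12 = -e1, e1_|e13 = e3, e3_|e13 = -e1, e2_|e23 = e3, e3_|e23 = -e2:
e1 coeff: -v2*b12 - v3*b13 = -(1)*(-4) - (-2)*(3) = 10
e2 coeff: v1*b12 - v3*b23 = (-4)*(-4) - (-2)*(-1) = 14
e3 coeff: v1*b13 + v2*b23 = (-4)*(3) + (1)*(-1) = -13
v _| B = 10*e1 + 14*e2 - 13*e3


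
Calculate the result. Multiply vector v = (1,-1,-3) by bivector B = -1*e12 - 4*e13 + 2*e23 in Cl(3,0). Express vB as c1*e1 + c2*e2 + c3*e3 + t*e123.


vB has grade-1 (vector) and grade-3 (trivector) parts: vB = (v _| B) + (v ^ B).
Vector part <vB>_1:
  e1: -v2*b12 - v3*b13 = -(-1)*(-1) - (-3)*(-4) = -13
  e2: v1*b12 - v3*b23 = (1)*(-1) - (-3)*(2) = 5
  e3: v1*b13 + v2*b23 = (1)*(-4) + (-1)*(2) = -6
Trivector part <vB>_3:
  e123: v1*b23 - v2*b13 + v3*b12 = (1)*(2) - (-1)*(-4) + (-3)*(-1) = 1
vB = -13*e1 + 5*e2 - 6*e3 + 1*e123


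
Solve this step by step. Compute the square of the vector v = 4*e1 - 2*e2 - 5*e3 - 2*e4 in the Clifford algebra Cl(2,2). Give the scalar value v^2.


v^2 = sum of c_i^2 * e_i^2
Positive signature terms (e_i^2 = +1): 4^2 + (-2)^2 = 20
Negative signature terms (e_j^2 = -1): (-5)^2 + (-2)^2 = 29
v^2 = 20 - 29 = -9


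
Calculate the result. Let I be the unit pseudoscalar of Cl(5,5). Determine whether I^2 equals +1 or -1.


The pseudoscalar I = e1...e_n (product of all n generators) of Cl(p,q) satisfies I^2 = (-1)^(q + n(n-1)/2).
p = 5, q = 5, n = p + q = 10
n(n-1)/2 = 10 * 9 / 2 = 45
Exponent = q + n(n-1)/2 = 5 + 45 = 50
I^2 = (-1)^50 = +1


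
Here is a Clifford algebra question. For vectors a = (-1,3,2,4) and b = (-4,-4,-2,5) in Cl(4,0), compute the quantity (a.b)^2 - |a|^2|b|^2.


a . b = (-1)*(-4) + 3*(-4) + 2*(-2) + 4*5
= 4 + (-12) + (-4) + 20 = 8
|a|^2 = (-1)^2 + 3^2 + 2^2 + 4^2 = 30
|b|^2 = (-4)^2 + (-4)^2 + (-2)^2 + 5^2 = 61
(a.b)^2 = 8^2 = 64
|a|^2 * |b|^2 = 30 * 61 = 1830
Result = 64 - 1830 = -1766


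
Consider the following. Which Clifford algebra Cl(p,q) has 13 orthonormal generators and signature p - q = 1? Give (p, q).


We need p + q = 13 and p - q = 1.
Adding: 2p = 13 + 1 = 14, so p = 7.
Then q = 13 - 7 = 6.
(p, q) = (7, 6)


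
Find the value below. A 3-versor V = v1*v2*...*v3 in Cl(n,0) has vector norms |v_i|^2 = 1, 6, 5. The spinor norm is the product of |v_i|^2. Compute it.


Spinor norm N(V) = |v1|^2 * |v2|^2 * ... * |v3|^2
= 1 * 6 * 5
Running product: 1, 6, 30
N(V) = 30


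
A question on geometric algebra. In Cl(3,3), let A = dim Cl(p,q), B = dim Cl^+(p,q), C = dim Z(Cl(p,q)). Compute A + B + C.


n = 3 + 3 = 6
Total dim = 2^6 = 64
Even subalgebra dim = 2^5 = 32
n is even, so center dim = 1
Sum = 64 + 32 + 1 = 97


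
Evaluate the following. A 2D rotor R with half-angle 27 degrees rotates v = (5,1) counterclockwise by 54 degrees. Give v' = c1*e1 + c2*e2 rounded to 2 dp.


Rotor R = cos(27deg) - sin(27deg)*e12
Rotation angle theta = 2 * 27 = 54 degrees
v' = R*v*~R rotates v by theta.
cos(54deg) = 0.5878, sin(54deg) = 0.8090
v'_1 = 5*cos(54deg) - 1*sin(54deg)
= 5*0.5878 - 1*0.8090
= 2.13
v'_2 = 5*sin(54deg) + 1*cos(54deg)
= 5*0.8090 + 1*0.5878
= 4.63
v' = 2.13*e1 + 4.63*e2


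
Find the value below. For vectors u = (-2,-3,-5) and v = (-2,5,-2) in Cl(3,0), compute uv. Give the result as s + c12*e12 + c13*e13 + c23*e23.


In Cl(3,0): e_i^2 = 1, e_ie_j = -e_je_i for i != j.
Scalar part = u . v = (-2)*(-2) + (-3)*5 + (-5)*(-2)
= 4 + (-15) + 10 = -1
e12 coeff = (-2)*5 - (-3)*(-2) = -10 - 6 = -16
e13 coeff = (-2)*(-2) - (-5)*(-2) = 4 - 10 = -6
e23 coeff = (-3)*(-2) - (-5)*5 = 6 - (-25) = 31
uv = -1 - 16*e12 - 6*e13 + 31*e23


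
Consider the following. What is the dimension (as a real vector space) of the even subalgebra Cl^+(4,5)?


Even subalgebra dimension = 2^(n-1)
n = 4 + 5 = 9
2^(9 - 1) = 2^8 = 256
Verification: sum of C(9,k) for even k = 1 + 36 + 126 + 84 + 9 = 256
Result = 256


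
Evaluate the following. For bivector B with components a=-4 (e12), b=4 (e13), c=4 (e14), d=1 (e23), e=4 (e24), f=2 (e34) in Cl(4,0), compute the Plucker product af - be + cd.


Plucker relation: af - be + cd
a*f = (-4)*2 = -8
b*e = 4*4 = 16
c*d = 4*1 = 4
af - be + cd = -8 - 16 + 4
= -20


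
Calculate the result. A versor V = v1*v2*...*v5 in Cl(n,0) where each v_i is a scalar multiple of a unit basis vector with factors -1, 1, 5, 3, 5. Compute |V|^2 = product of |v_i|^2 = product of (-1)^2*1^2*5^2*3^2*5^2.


Each vector v_i has |v_i|^2 = s_i^2
Squared scales: (-1)^2 = 1, 1^2 = 1, 5^2 = 25, 3^2 = 9, 5^2 = 25
|V|^2 = 1 * 1 * 25 * 9 * 25
= 5625


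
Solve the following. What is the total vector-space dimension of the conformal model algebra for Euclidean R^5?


The conformal model of R^5 uses Cl(6,1): the 5 Euclidean generators plus two extra orthogonal generators e+ (e+^2 = +1) and e- (e-^2 = -1), from which the null vectors e0, einf are built.
Number of generators m = 5 + 2 = 7.
dim Cl(p,q) = 2^m = 2^7 = 128


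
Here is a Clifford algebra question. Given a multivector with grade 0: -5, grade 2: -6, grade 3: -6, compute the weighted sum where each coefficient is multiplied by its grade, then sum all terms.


Grade-weighted sum = sum of grade_k * coefficient_k
0*(-5) = 0
2*(-6) = -12
3*(-6) = -18
Total = 0 + (-12) + (-18) = -30


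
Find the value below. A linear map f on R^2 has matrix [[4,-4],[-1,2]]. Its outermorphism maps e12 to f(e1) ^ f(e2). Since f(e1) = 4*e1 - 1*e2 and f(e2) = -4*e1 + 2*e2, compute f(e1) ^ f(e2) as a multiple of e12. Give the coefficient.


The outermorphism of a linear map f sends e1^e2 to f(e1)^f(e2).
f(e1) = 4*e1 - 1*e2
f(e2) = -4*e1 + 2*e2
f(e1) ^ f(e2) = (4*e1 - 1*e2) ^ (-4*e1 + 2*e2)
= 4*2*e12 + (-1)*(-4)*e21
= (8 - 4)*e12
= 4*e12
Coefficient = 4


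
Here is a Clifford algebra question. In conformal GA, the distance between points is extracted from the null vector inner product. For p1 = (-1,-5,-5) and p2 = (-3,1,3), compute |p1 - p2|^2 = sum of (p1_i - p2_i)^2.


p1 - p2 = (2, -6, -8)
|p1 - p2|^2 = 2^2 + (-6)^2 + (-8)^2
= 4 + 36 + 64
= 104


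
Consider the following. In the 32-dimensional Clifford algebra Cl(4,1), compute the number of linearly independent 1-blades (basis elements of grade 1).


Number of grade-k basis blades in Cl(p,q) with n = p + q is C(n, k).
n = 4 + 1 = 5
C(5, 1) = 5! / (1! * 4!)
= 120 / (1 * 24)
= 5


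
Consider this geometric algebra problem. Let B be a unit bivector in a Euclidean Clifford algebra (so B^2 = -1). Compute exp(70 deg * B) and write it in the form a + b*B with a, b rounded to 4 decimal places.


For a unit bivector B with B^2 = -1, the exponential series gives
e^(theta*B) = cos(theta) + sin(theta)*B (the GA analogue of Euler's formula).
theta = 70 degrees = 1.22173 rad
cos(70 deg) = 0.3420
sin(70 deg) = 0.9397
exp(theta*B) = 0.3420 + 0.9397*B


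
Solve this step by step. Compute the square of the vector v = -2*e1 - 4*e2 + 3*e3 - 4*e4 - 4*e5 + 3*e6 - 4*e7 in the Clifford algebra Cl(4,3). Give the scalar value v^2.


v^2 = sum of c_i^2 * e_i^2
Positive signature terms (e_i^2 = +1): (-2)^2 + (-4)^2 + 3^2 + (-4)^2 = 45
Negative signature terms (e_j^2 = -1): (-4)^2 + 3^2 + (-4)^2 = 41
v^2 = 45 - 41 = 4


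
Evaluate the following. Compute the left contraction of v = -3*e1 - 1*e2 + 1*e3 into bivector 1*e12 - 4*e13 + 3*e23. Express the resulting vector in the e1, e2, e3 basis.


Left contraction v _| B = <vB>_1 (grade-1 part of the geometric product vB).
Using e1_|e12 = e2, e2_|e12 = -e1, e1_|e13 = e3, e3_|e13 = -e1, e2_|e23 = e3, e3_|e23 = -e2:
e1 coeff: -v2*b12 - v3*b13 = -(-1)*(1) - (1)*(-4) = 5
e2 coeff: v1*b12 - v3*b23 = (-3)*(1) - (1)*(3) = -6
e3 coeff: v1*b13 + v2*b23 = (-3)*(-4) + (-1)*(3) = 9
v _| B = 5*e1 - 6*e2 + 9*e3


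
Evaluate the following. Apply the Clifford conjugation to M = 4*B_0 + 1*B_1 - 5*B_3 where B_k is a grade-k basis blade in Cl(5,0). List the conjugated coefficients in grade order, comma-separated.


Clifford conjugate sign for grade k: (-1)^(k(k+1)/2)
Grade 0: (-1)^(0*1/2) = (-1)^0 = 1, coeff 4 -> 4
Grade 1: (-1)^(1*2/2) = (-1)^1 = -1, coeff 1 -> -1
Grade 3: (-1)^(3*4/2) = (-1)^6 = 1, coeff -5 -> -5
Conjugated coefficients: 4, -1, -5


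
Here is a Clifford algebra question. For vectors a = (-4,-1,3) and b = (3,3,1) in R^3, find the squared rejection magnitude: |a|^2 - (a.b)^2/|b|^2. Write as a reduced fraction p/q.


|a|^2 = (-4)^2 + (-1)^2 + 3^2 = 26
|b|^2 = 3^2 + 3^2 + 1^2 = 19
a . b = (-4)*3 + (-1)*3 + 3*1 = -12
(a.b)^2 = (-12)^2 = 144
|rej|^2 = 26 - 144/19
= (494 - 144)/19
= 350/19
In lowest terms: 350/19


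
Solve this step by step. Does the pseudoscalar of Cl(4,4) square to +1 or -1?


The pseudoscalar I = e1...e_n (product of all n generators) of Cl(p,q) satisfies I^2 = (-1)^(q + n(n-1)/2).
p = 4, q = 4, n = p + q = 8
n(n-1)/2 = 8 * 7 / 2 = 28
Exponent = q + n(n-1)/2 = 4 + 28 = 32
I^2 = (-1)^32 = +1


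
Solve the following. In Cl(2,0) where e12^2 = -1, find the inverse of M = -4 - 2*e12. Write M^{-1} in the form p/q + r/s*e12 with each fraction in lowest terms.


M = -4 - 2*e12, where e12^2 = -1.
Since M commutes with its reverse ~M = a - b*e12, M * ~M = a^2 - b^2*e12^2 = a^2 + b^2.
So M^{-1} = ~M / (a^2 + b^2) = (a - b*e12)/(a^2 + b^2).
a^2 + b^2 = 16 + 4 = 20
Scalar part = -4/20 = -1/5
Bivector coeff = 2/20 = 1/10
M^{-1} = -1/5 + 1/10*e12


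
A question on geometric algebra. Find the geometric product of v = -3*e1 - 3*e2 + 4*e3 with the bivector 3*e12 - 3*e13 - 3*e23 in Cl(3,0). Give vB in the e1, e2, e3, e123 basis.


vB has grade-1 (vector) and grade-3 (trivector) parts: vB = (v _| B) + (v ^ B).
Vector part <vB>_1:
  e1: -v2*b12 - v3*b13 = -(-3)*(3) - (4)*(-3) = 21
  e2: v1*b12 - v3*b23 = (-3)*(3) - (4)*(-3) = 3
  e3: v1*b13 + v2*b23 = (-3)*(-3) + (-3)*(-3) = 18
Trivector part <vB>_3:
  e123: v1*b23 - v2*b13 + v3*b12 = (-3)*(-3) - (-3)*(-3) + (4)*(3) = 12
vB = 21*e1 + 3*e2 + 18*e3 + 12*e123


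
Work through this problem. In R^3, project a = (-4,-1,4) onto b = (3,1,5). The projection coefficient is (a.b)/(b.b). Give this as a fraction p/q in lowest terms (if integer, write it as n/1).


Projection coefficient = (a . b) / (b . b)
a . b = (-4)*3 + (-1)*1 + 4*5
= -12 + (-1) + 20 = 7
b . b = 3^2 + 1^2 + 5^2
= 9 + 1 + 25 = 35
Coefficient = 7/35
In lowest terms: 1/5


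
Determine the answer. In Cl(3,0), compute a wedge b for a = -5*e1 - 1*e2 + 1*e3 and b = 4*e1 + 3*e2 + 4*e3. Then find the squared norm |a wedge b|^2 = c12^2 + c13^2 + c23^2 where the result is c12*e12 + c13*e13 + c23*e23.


a wedge b = (a1*b2 - a2*b1)*e12 + (a1*b3 - a3*b1)*e13 + (a2*b3 - a3*b2)*e23
e12 coeff: (-5)*3 - (-1)*4 = -15 - (-4) = -11
e13 coeff: (-5)*4 - 1*4 = -20 - 4 = -24
e23 coeff: (-1)*4 - 1*3 = -4 - 3 = -7
|a wedge b|^2 = (-11)^2 + (-24)^2 + (-7)^2
= 121 + 576 + 49
= 746


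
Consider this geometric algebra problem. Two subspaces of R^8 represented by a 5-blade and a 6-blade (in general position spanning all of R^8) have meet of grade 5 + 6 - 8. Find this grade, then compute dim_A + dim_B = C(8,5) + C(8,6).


Meet grade = grade(A) + grade(B) - n
= 5 + 6 - 8 = 3
C(8,5) = 56
C(8,6) = 28
dim_A + dim_B = 56 + 28 = 84


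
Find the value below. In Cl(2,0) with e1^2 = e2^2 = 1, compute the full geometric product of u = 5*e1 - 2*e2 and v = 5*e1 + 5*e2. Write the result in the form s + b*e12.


Expand: (5*e1 - 2*e2)(5*e1 + 5*e2)
= 5*5*e1e1 + 5*5*e1e2 + (-2)*5*e2e1 + (-2)*5*e2e2
Using e1^2 = e2^2 = 1, e2e1 = -e1e2:
Scalar part s = 5*5 + (-2)*5 = 25 + (-10) = 15
Bivector part b = 5*5 - (-2)*5 = 25 - (-10) = 35
uv = 15 + 35*e12


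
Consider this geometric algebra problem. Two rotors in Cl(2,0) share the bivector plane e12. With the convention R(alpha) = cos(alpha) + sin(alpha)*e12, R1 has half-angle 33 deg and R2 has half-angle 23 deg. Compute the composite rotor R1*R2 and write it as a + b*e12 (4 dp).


Same-plane rotors commute and their half-angles add:
R1*R2 = cos(a1 + a2) + sin(a1 + a2)*e12.
a1 + a2 = 33 + 23 = 56 deg
cos(56 deg) = 0.5592
sin(56 deg) = 0.8290
R1*R2 = 0.5592 + 0.8290*e12


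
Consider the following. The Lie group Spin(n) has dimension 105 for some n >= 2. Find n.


dim Spin(n) = dim so(n) = n(n-1)/2.
Solve n(n-1)/2 = 105, i.e. n^2 - n - 210 = 0.
Discriminant = 1 + 8*105 = 841
n = (1 + sqrt(841))/2 = (1 + 29)/2 = 15


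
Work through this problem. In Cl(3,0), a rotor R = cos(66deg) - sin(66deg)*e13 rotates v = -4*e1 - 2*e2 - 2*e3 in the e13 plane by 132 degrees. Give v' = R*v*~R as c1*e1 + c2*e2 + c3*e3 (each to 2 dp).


Rotor R = cos(66deg) - sin(66deg)*e13
Rotation angle theta = 2 * 66 = 132 degrees in the e13 plane (e1 -> e3).
The component perpendicular to the plane (e2) is invariant: v'_2 = v2 = -2.00
cos(132deg) = -0.6691, sin(132deg) = 0.7431
v'_1 = v1*cos(theta) - v3*sin(theta) = -4*(-0.6691) - (-2)*0.7431 = 4.16
v'_3 = v1*sin(theta) + v3*cos(theta) = -4*0.7431 + (-2)*(-0.6691) = -1.63
v' = 4.16*e1 - 2.00*e2 - 1.63*e3


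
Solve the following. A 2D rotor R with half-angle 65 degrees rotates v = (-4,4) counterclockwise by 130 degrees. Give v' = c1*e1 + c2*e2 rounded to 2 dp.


Rotor R = cos(65deg) - sin(65deg)*e12
Rotation angle theta = 2 * 65 = 130 degrees
v' = R*v*~R rotates v by theta.
cos(130deg) = -0.6428, sin(130deg) = 0.7660
v'_1 = -4*cos(130deg) - 4*sin(130deg)
= -4*(-0.6428) - 4*0.7660
= -0.49
v'_2 = -4*sin(130deg) + 4*cos(130deg)
= -4*0.7660 + 4*(-0.6428)
= -5.64
v' = -0.49*e1 - 5.64*e2


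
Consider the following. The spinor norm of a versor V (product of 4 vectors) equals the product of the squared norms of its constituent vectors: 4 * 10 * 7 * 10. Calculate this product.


Spinor norm N(V) = |v1|^2 * |v2|^2 * ... * |v4|^2
= 4 * 10 * 7 * 10
Running product: 4, 40, 280, 2800
N(V) = 2800


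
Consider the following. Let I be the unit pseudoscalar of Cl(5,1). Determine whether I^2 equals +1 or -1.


The pseudoscalar I = e1...e_n (product of all n generators) of Cl(p,q) satisfies I^2 = (-1)^(q + n(n-1)/2).
p = 5, q = 1, n = p + q = 6
n(n-1)/2 = 6 * 5 / 2 = 15
Exponent = q + n(n-1)/2 = 1 + 15 = 16
I^2 = (-1)^16 = +1


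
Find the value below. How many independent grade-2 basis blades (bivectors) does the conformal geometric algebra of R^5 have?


The conformal model of R^5 uses Cl(6,1) with m = 5 + 2 = 7 generators.
Number of grade-2 blades = C(m, 2) = C(7, 2)
= 7*6/2 = 21


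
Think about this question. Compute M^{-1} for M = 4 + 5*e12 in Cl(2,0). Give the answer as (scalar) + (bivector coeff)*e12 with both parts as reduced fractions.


M = 4 + 5*e12, where e12^2 = -1.
Since M commutes with its reverse ~M = a - b*e12, M * ~M = a^2 - b^2*e12^2 = a^2 + b^2.
So M^{-1} = ~M / (a^2 + b^2) = (a - b*e12)/(a^2 + b^2).
a^2 + b^2 = 16 + 25 = 41
Scalar part = 4/41 = 4/41
Bivector coeff = -5/41 = -5/41
M^{-1} = 4/41 - 5/41*e12


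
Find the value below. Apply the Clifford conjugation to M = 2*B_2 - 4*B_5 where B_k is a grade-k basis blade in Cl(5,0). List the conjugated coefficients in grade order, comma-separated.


Clifford conjugate sign for grade k: (-1)^(k(k+1)/2)
Grade 2: (-1)^(2*3/2) = (-1)^3 = -1, coeff 2 -> -2
Grade 5: (-1)^(5*6/2) = (-1)^15 = -1, coeff -4 -> 4
Conjugated coefficients: -2, 4


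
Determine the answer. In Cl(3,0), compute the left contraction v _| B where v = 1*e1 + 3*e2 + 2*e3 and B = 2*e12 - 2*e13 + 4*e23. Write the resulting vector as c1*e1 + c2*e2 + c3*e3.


Left contraction v _| B = <vB>_1 (grade-1 part of the geometric product vB).
Using e1_|e12 = e2, e2_|e12 = -e1, e1_|e13 = e3, e3_|e13 = -e1, e2_|e23 = e3, e3_|e23 = -e2:
e1 coeff: -v2*b12 - v3*b13 = -(3)*(2) - (2)*(-2) = -2
e2 coeff: v1*b12 - v3*b23 = (1)*(2) - (2)*(4) = -6
e3 coeff: v1*b13 + v2*b23 = (1)*(-2) + (3)*(4) = 10
v _| B = -2*e1 - 6*e2 + 10*e3


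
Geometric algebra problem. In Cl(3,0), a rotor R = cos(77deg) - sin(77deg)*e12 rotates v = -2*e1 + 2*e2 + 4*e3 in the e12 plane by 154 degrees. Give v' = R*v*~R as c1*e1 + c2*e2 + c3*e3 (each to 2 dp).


Rotor R = cos(77deg) - sin(77deg)*e12
Rotation angle theta = 2 * 77 = 154 degrees in the e12 plane (e1 -> e2).
The component perpendicular to the plane (e3) is invariant: v'_3 = v3 = 4.00
cos(154deg) = -0.8988, sin(154deg) = 0.4384
v'_1 = v1*cos(theta) - v2*sin(theta) = -2*(-0.8988) - 2*0.4384 = 0.92
v'_2 = v1*sin(theta) + v2*cos(theta) = -2*0.4384 + 2*(-0.8988) = -2.67
v' = 0.92*e1 - 2.67*e2 + 4.00*e3


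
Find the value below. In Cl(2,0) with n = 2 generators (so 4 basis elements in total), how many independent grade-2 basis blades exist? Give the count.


Number of grade-k basis blades in Cl(p,q) with n = p + q is C(n, k).
n = 2 + 0 = 2
C(2, 2) = 2! / (2! * 0!)
= 2 / (2 * 1)
= 1


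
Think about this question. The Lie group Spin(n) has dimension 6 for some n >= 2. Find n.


dim Spin(n) = dim so(n) = n(n-1)/2.
Solve n(n-1)/2 = 6, i.e. n^2 - n - 12 = 0.
Discriminant = 1 + 8*6 = 49
n = (1 + sqrt(49))/2 = (1 + 7)/2 = 4


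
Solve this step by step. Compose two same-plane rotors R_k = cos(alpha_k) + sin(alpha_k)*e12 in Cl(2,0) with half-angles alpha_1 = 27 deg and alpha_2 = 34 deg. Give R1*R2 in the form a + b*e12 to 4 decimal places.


Same-plane rotors commute and their half-angles add:
R1*R2 = cos(a1 + a2) + sin(a1 + a2)*e12.
a1 + a2 = 27 + 34 = 61 deg
cos(61 deg) = 0.4848
sin(61 deg) = 0.8746
R1*R2 = 0.4848 + 0.8746*e12


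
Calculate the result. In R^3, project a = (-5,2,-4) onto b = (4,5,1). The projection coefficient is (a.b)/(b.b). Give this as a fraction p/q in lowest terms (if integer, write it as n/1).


Projection coefficient = (a . b) / (b . b)
a . b = (-5)*4 + 2*5 + (-4)*1
= -20 + 10 + (-4) = -14
b . b = 4^2 + 5^2 + 1^2
= 16 + 25 + 1 = 42
Coefficient = -14/42
In lowest terms: -1/3


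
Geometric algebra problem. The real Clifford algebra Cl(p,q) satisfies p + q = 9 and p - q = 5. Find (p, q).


We need p + q = 9 and p - q = 5.
Adding: 2p = 9 + 5 = 14, so p = 7.
Then q = 9 - 7 = 2.
(p, q) = (7, 2)


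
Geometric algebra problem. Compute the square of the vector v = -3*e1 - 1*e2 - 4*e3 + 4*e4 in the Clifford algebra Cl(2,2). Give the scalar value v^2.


v^2 = sum of c_i^2 * e_i^2
Positive signature terms (e_i^2 = +1): (-3)^2 + (-1)^2 = 10
Negative signature terms (e_j^2 = -1): (-4)^2 + 4^2 = 32
v^2 = 10 - 32 = -22


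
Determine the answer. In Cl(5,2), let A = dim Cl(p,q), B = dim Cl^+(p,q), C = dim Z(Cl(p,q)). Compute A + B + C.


n = 5 + 2 = 7
Total dim = 2^7 = 128
Even subalgebra dim = 2^6 = 64
n is odd, so center dim = 2
Sum = 128 + 64 + 2 = 194


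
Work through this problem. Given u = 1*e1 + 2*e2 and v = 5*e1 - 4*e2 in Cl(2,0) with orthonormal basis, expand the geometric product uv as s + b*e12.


Expand: (1*e1 + 2*e2)(5*e1 - 4*e2)
= 1*5*e1e1 + 1*(-4)*e1e2 + 2*5*e2e1 + 2*(-4)*e2e2
Using e1^2 = e2^2 = 1, e2e1 = -e1e2:
Scalar part s = 1*5 + 2*(-4) = 5 + (-8) = -3
Bivector part b = 1*(-4) - 2*5 = -4 - 10 = -14
uv = -3 - 14*e12


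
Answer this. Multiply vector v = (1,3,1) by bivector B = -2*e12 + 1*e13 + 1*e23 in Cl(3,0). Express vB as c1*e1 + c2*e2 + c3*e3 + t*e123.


vB has grade-1 (vector) and grade-3 (trivector) parts: vB = (v _| B) + (v ^ B).
Vector part <vB>_1:
  e1: -v2*b12 - v3*b13 = -(3)*(-2) - (1)*(1) = 5
  e2: v1*b12 - v3*b23 = (1)*(-2) - (1)*(1) = -3
  e3: v1*b13 + v2*b23 = (1)*(1) + (3)*(1) = 4
Trivector part <vB>_3:
  e123: v1*b23 - v2*b13 + v3*b12 = (1)*(1) - (3)*(1) + (1)*(-2) = -4
vB = 5*e1 - 3*e2 + 4*e3 - 4*e123


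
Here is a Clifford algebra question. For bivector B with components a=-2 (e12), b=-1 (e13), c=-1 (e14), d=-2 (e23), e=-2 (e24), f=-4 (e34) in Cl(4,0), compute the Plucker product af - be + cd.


Plucker relation: af - be + cd
a*f = (-2)*(-4) = 8
b*e = (-1)*(-2) = 2
c*d = (-1)*(-2) = 2
af - be + cd = 8 - 2 + 2
= 8


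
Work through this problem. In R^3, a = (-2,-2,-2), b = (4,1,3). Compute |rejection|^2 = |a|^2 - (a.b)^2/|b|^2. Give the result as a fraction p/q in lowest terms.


|a|^2 = (-2)^2 + (-2)^2 + (-2)^2 = 12
|b|^2 = 4^2 + 1^2 + 3^2 = 26
a . b = (-2)*4 + (-2)*1 + (-2)*3 = -16
(a.b)^2 = (-16)^2 = 256
|rej|^2 = 12 - 256/26
= (312 - 256)/26
= 56/26
In lowest terms: 28/13


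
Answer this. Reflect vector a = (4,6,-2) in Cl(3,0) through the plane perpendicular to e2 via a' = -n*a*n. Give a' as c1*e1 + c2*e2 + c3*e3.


Reflection formula: a' = -n*a*n, with n = e2 (unit vector, n^2 = 1).
For reflection through hyperplane perp to e2:
The component along e2 flips sign, others stay.
a = (4, 6, -2)
a' = (4, -6, -2)
a' = 4*e1 - 6*e2 - 2*e3


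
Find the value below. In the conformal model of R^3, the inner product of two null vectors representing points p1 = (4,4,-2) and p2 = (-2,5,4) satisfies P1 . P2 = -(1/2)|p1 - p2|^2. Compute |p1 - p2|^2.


p1 - p2 = (6, -1, -6)
|p1 - p2|^2 = 6^2 + (-1)^2 + (-6)^2
= 36 + 1 + 36
= 73


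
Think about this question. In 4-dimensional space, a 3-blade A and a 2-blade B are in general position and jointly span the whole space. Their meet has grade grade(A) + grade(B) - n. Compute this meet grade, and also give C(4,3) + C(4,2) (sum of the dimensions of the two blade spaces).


Meet grade = grade(A) + grade(B) - n
= 3 + 2 - 4 = 1
C(4,3) = 4
C(4,2) = 6
dim_A + dim_B = 4 + 6 = 10


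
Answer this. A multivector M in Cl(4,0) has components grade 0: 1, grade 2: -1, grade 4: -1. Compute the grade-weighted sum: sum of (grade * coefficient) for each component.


Grade-weighted sum = sum of grade_k * coefficient_k
0*1 = 0
2*(-1) = -2
4*(-1) = -4
Total = 0 + (-2) + (-4) = -6


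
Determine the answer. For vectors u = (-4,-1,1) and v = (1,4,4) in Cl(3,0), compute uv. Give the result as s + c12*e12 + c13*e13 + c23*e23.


In Cl(3,0): e_i^2 = 1, e_ie_j = -e_je_i for i != j.
Scalar part = u . v = (-4)*1 + (-1)*4 + 1*4
= -4 + (-4) + 4 = -4
e12 coeff = (-4)*4 - (-1)*1 = -16 - (-1) = -15
e13 coeff = (-4)*4 - 1*1 = -16 - 1 = -17
e23 coeff = (-1)*4 - 1*4 = -4 - 4 = -8
uv = -4 - 15*e12 - 17*e13 - 8*e23


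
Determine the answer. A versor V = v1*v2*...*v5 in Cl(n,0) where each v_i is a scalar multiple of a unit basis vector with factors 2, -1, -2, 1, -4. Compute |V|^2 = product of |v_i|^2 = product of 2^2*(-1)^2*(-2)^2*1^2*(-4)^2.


Each vector v_i has |v_i|^2 = s_i^2
Squared scales: 2^2 = 4, (-1)^2 = 1, (-2)^2 = 4, 1^2 = 1, (-4)^2 = 16
|V|^2 = 4 * 1 * 4 * 1 * 16
= 256


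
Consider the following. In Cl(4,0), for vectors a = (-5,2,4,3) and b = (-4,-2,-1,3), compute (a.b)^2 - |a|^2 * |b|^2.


a . b = (-5)*(-4) + 2*(-2) + 4*(-1) + 3*3
= 20 + (-4) + (-4) + 9 = 21
|a|^2 = (-5)^2 + 2^2 + 4^2 + 3^2 = 54
|b|^2 = (-4)^2 + (-2)^2 + (-1)^2 + 3^2 = 30
(a.b)^2 = 21^2 = 441
|a|^2 * |b|^2 = 54 * 30 = 1620
Result = 441 - 1620 = -1179


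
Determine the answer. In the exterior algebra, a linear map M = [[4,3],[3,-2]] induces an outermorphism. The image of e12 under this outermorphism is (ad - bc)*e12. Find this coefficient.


The outermorphism of a linear map f sends e1^e2 to f(e1)^f(e2).
f(e1) = 4*e1 + 3*e2
f(e2) = 3*e1 - 2*e2
f(e1) ^ f(e2) = (4*e1 + 3*e2) ^ (3*e1 - 2*e2)
= 4*(-2)*e12 + 3*3*e21
= (-8 - 9)*e12
= -17*e12
Coefficient = -17


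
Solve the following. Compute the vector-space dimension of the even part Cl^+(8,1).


Even subalgebra dimension = 2^(n-1)
n = 8 + 1 = 9
2^(9 - 1) = 2^8 = 256
Verification: sum of C(9,k) for even k = 1 + 36 + 126 + 84 + 9 = 256
Result = 256


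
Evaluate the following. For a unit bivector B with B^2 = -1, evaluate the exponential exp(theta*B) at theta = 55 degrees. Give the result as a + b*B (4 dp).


For a unit bivector B with B^2 = -1, the exponential series gives
e^(theta*B) = cos(theta) + sin(theta)*B (the GA analogue of Euler's formula).
theta = 55 degrees = 0.959931 rad
cos(55 deg) = 0.5736
sin(55 deg) = 0.8192
exp(theta*B) = 0.5736 + 0.8192*B


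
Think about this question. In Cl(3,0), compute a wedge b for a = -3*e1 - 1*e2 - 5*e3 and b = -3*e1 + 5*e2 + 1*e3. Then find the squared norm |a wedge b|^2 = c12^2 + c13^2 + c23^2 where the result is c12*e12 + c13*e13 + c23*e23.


a wedge b = (a1*b2 - a2*b1)*e12 + (a1*b3 - a3*b1)*e13 + (a2*b3 - a3*b2)*e23
e12 coeff: (-3)*5 - (-1)*(-3) = -15 - 3 = -18
e13 coeff: (-3)*1 - (-5)*(-3) = -3 - 15 = -18
e23 coeff: (-1)*1 - (-5)*5 = -1 - (-25) = 24
|a wedge b|^2 = (-18)^2 + (-18)^2 + 24^2
= 324 + 324 + 576
= 1224


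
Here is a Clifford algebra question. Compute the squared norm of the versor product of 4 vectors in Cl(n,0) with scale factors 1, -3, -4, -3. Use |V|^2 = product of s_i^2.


Each vector v_i has |v_i|^2 = s_i^2
Squared scales: 1^2 = 1, (-3)^2 = 9, (-4)^2 = 16, (-3)^2 = 9
|V|^2 = 1 * 9 * 16 * 9
= 1296


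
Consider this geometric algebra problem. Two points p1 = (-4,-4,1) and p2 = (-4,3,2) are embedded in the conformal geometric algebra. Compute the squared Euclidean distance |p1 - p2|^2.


p1 - p2 = (0, -7, -1)
|p1 - p2|^2 = 0^2 + (-7)^2 + (-1)^2
= 0 + 49 + 1
= 50


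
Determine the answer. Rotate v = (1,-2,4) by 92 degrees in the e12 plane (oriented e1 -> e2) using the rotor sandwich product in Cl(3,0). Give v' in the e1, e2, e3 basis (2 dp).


Rotor R = cos(46deg) - sin(46deg)*e12
Rotation angle theta = 2 * 46 = 92 degrees in the e12 plane (e1 -> e2).
The component perpendicular to the plane (e3) is invariant: v'_3 = v3 = 4.00
cos(92deg) = -0.0349, sin(92deg) = 0.9994
v'_1 = v1*cos(theta) - v2*sin(theta) = 1*(-0.0349) - (-2)*0.9994 = 1.96
v'_2 = v1*sin(theta) + v2*cos(theta) = 1*0.9994 + (-2)*(-0.0349) = 1.07
v' = 1.96*e1 + 1.07*e2 + 4.00*e3


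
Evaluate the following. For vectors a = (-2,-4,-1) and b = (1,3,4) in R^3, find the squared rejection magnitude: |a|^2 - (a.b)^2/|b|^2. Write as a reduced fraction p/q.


|a|^2 = (-2)^2 + (-4)^2 + (-1)^2 = 21
|b|^2 = 1^2 + 3^2 + 4^2 = 26
a . b = (-2)*1 + (-4)*3 + (-1)*4 = -18
(a.b)^2 = (-18)^2 = 324
|rej|^2 = 21 - 324/26
= (546 - 324)/26
= 222/26
In lowest terms: 111/13


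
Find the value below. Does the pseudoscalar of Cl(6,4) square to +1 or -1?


The pseudoscalar I = e1...e_n (product of all n generators) of Cl(p,q) satisfies I^2 = (-1)^(q + n(n-1)/2).
p = 6, q = 4, n = p + q = 10
n(n-1)/2 = 10 * 9 / 2 = 45
Exponent = q + n(n-1)/2 = 4 + 45 = 49
I^2 = (-1)^49 = -1


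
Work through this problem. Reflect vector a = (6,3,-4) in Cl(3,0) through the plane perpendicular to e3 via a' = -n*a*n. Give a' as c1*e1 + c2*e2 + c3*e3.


Reflection formula: a' = -n*a*n, with n = e3 (unit vector, n^2 = 1).
For reflection through hyperplane perp to e3:
The component along e3 flips sign, others stay.
a = (6, 3, -4)
a' = (6, 3, 4)
a' = 6*e1 + 3*e2 + 4*e3


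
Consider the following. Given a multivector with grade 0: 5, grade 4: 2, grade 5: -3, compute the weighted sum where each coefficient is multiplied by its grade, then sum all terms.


Grade-weighted sum = sum of grade_k * coefficient_k
0*5 = 0
4*2 = 8
5*(-3) = -15
Total = 0 + 8 + (-15) = -7


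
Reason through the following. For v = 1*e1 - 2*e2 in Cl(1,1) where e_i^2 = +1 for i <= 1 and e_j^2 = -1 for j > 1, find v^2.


v^2 = sum of c_i^2 * e_i^2
Positive signature terms (e_i^2 = +1): 1^2 = 1
Negative signature terms (e_j^2 = -1): (-2)^2 = 4
v^2 = 1 - 4 = -3


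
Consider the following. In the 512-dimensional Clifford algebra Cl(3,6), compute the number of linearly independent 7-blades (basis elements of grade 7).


Number of grade-k basis blades in Cl(p,q) with n = p + q is C(n, k).
n = 3 + 6 = 9
C(9, 7) = 9! / (7! * 2!)
= 362880 / (5040 * 2)
= 36


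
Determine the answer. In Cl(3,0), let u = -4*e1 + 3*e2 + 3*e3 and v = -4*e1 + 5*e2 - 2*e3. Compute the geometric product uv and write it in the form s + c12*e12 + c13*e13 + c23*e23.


In Cl(3,0): e_i^2 = 1, e_ie_j = -e_je_i for i != j.
Scalar part = u . v = (-4)*(-4) + 3*5 + 3*(-2)
= 16 + 15 + (-6) = 25
e12 coeff = (-4)*5 - 3*(-4) = -20 - (-12) = -8
e13 coeff = (-4)*(-2) - 3*(-4) = 8 - (-12) = 20
e23 coeff = 3*(-2) - 3*5 = -6 - 15 = -21
uv = 25 - 8*e12 + 20*e13 - 21*e23


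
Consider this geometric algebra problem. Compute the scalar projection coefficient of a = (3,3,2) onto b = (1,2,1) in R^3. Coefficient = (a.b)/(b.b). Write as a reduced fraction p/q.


Projection coefficient = (a . b) / (b . b)
a . b = 3*1 + 3*2 + 2*1
= 3 + 6 + 2 = 11
b . b = 1^2 + 2^2 + 1^2
= 1 + 4 + 1 = 6
Coefficient = 11/6
In lowest terms: 11/6


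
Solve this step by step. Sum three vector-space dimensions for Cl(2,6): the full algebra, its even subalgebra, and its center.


n = 2 + 6 = 8
Total dim = 2^8 = 256
Even subalgebra dim = 2^7 = 128
n is even, so center dim = 1
Sum = 256 + 128 + 1 = 385


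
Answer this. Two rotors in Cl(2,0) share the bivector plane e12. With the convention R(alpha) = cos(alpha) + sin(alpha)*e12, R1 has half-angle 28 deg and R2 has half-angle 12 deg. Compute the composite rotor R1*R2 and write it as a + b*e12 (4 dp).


Same-plane rotors commute and their half-angles add:
R1*R2 = cos(a1 + a2) + sin(a1 + a2)*e12.
a1 + a2 = 28 + 12 = 40 deg
cos(40 deg) = 0.7660
sin(40 deg) = 0.6428
R1*R2 = 0.7660 + 0.6428*e12


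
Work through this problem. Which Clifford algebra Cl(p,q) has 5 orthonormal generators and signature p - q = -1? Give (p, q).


We need p + q = 5 and p - q = -1.
Adding: 2p = 5 + (-1) = 4, so p = 2.
Then q = 5 - 2 = 3.
(p, q) = (2, 3)


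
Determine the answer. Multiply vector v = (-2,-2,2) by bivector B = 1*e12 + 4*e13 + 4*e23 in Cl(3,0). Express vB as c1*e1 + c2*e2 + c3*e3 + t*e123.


vB has grade-1 (vector) and grade-3 (trivector) parts: vB = (v _| B) + (v ^ B).
Vector part <vB>_1:
  e1: -v2*b12 - v3*b13 = -(-2)*(1) - (2)*(4) = -6
  e2: v1*b12 - v3*b23 = (-2)*(1) - (2)*(4) = -10
  e3: v1*b13 + v2*b23 = (-2)*(4) + (-2)*(4) = -16
Trivector part <vB>_3:
  e123: v1*b23 - v2*b13 + v3*b12 = (-2)*(4) - (-2)*(4) + (2)*(1) = 2
vB = -6*e1 - 10*e2 - 16*e3 + 2*e123


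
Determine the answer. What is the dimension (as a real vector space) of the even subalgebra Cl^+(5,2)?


Even subalgebra dimension = 2^(n-1)
n = 5 + 2 = 7
2^(7 - 1) = 2^6 = 64
Verification: sum of C(7,k) for even k = 1 + 21 + 35 + 7 = 64
Result = 64


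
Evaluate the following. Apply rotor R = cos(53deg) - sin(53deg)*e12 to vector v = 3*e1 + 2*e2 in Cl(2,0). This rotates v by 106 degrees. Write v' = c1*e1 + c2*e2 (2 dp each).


Rotor R = cos(53deg) - sin(53deg)*e12
Rotation angle theta = 2 * 53 = 106 degrees
v' = R*v*~R rotates v by theta.
cos(106deg) = -0.2756, sin(106deg) = 0.9613
v'_1 = 3*cos(106deg) - 2*sin(106deg)
= 3*(-0.2756) - 2*0.9613
= -2.75
v'_2 = 3*sin(106deg) + 2*cos(106deg)
= 3*0.9613 + 2*(-0.2756)
= 2.33
v' = -2.75*e1 + 2.33*e2


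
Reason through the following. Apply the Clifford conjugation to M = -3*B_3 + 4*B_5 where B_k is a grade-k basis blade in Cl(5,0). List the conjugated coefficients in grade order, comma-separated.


Clifford conjugate sign for grade k: (-1)^(k(k+1)/2)
Grade 3: (-1)^(3*4/2) = (-1)^6 = 1, coeff -3 -> -3
Grade 5: (-1)^(5*6/2) = (-1)^15 = -1, coeff 4 -> -4
Conjugated coefficients: -3, -4


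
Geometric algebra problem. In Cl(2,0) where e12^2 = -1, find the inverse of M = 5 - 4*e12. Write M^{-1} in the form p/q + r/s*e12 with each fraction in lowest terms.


M = 5 - 4*e12, where e12^2 = -1.
Since M commutes with its reverse ~M = a - b*e12, M * ~M = a^2 - b^2*e12^2 = a^2 + b^2.
So M^{-1} = ~M / (a^2 + b^2) = (a - b*e12)/(a^2 + b^2).
a^2 + b^2 = 25 + 16 = 41
Scalar part = 5/41 = 5/41
Bivector coeff = 4/41 = 4/41
M^{-1} = 5/41 + 4/41*e12


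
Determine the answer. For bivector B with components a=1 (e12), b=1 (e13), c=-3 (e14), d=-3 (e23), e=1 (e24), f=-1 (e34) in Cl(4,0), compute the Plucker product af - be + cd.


Plucker relation: af - be + cd
a*f = 1*(-1) = -1
b*e = 1*1 = 1
c*d = (-3)*(-3) = 9
af - be + cd = -1 - 1 + 9
= 7


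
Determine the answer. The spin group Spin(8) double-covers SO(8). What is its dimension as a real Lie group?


Spin(n) double-covers SO(n); both have Lie algebra so(n) of dimension n(n-1)/2.
n = 8
n(n-1) = 8 * 7 = 56
dim Spin(8) = 56/2 = 28


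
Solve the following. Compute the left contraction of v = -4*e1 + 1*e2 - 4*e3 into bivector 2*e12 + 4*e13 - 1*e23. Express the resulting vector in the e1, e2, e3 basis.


Left contraction v _| B = <vB>_1 (grade-1 part of the geometric product vB).
Using e1_|e12 = e2, e2_|e12 = -e1, e1_|e13 = e3, e3_|e13 = -e1, e2_|e23 = e3, e3_|e23 = -e2:
e1 coeff: -v2*b12 - v3*b13 = -(1)*(2) - (-4)*(4) = 14
e2 coeff: v1*b12 - v3*b23 = (-4)*(2) - (-4)*(-1) = -12
e3 coeff: v1*b13 + v2*b23 = (-4)*(4) + (1)*(-1) = -17
v _| B = 14*e1 - 12*e2 - 17*e3


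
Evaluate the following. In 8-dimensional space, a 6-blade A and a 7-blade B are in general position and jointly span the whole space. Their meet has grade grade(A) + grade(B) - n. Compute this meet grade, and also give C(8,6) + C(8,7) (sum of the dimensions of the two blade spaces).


Meet grade = grade(A) + grade(B) - n
= 6 + 7 - 8 = 5
C(8,6) = 28
C(8,7) = 8
dim_A + dim_B = 28 + 8 = 36


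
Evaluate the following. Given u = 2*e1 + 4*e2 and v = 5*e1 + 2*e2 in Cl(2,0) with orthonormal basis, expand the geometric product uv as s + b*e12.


Expand: (2*e1 + 4*e2)(5*e1 + 2*e2)
= 2*5*e1e1 + 2*2*e1e2 + 4*5*e2e1 + 4*2*e2e2
Using e1^2 = e2^2 = 1, e2e1 = -e1e2:
Scalar part s = 2*5 + 4*2 = 10 + 8 = 18
Bivector part b = 2*2 - 4*5 = 4 - 20 = -16
uv = 18 - 16*e12


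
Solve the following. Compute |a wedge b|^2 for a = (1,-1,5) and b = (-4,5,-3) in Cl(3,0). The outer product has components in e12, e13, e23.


a wedge b = (a1*b2 - a2*b1)*e12 + (a1*b3 - a3*b1)*e13 + (a2*b3 - a3*b2)*e23
e12 coeff: 1*5 - (-1)*(-4) = 5 - 4 = 1
e13 coeff: 1*(-3) - 5*(-4) = -3 - (-20) = 17
e23 coeff: (-1)*(-3) - 5*5 = 3 - 25 = -22
|a wedge b|^2 = 1^2 + 17^2 + (-22)^2
= 1 + 289 + 484
= 774


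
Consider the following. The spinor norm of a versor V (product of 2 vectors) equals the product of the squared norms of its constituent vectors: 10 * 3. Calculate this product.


Spinor norm N(V) = |v1|^2 * |v2|^2 * ... * |v2|^2
= 10 * 3
Running product: 10, 30
N(V) = 30


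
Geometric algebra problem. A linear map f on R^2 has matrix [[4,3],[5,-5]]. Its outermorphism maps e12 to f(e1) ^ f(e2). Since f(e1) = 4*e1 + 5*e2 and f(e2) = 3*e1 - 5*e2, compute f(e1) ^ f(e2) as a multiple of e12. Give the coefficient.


The outermorphism of a linear map f sends e1^e2 to f(e1)^f(e2).
f(e1) = 4*e1 + 5*e2
f(e2) = 3*e1 - 5*e2
f(e1) ^ f(e2) = (4*e1 + 5*e2) ^ (3*e1 - 5*e2)
= 4*(-5)*e12 + 5*3*e21
= (-20 - 15)*e12
= -35*e12
Coefficient = -35


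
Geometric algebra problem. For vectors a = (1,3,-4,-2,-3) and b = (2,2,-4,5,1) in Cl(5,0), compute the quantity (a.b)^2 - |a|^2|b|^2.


a . b = 1*2 + 3*2 + (-4)*(-4) + (-2)*5 + (-3)*1
= 2 + 6 + 16 + (-10) + (-3) = 11
|a|^2 = 1^2 + 3^2 + (-4)^2 + (-2)^2 + (-3)^2 = 39
|b|^2 = 2^2 + 2^2 + (-4)^2 + 5^2 + 1^2 = 50
(a.b)^2 = 11^2 = 121
|a|^2 * |b|^2 = 39 * 50 = 1950
Result = 121 - 1950 = -1829


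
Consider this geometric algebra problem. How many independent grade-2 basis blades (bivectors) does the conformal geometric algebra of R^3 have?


The conformal model of R^3 uses Cl(4,1) with m = 3 + 2 = 5 generators.
Number of grade-2 blades = C(m, 2) = C(5, 2)
= 5*4/2 = 10


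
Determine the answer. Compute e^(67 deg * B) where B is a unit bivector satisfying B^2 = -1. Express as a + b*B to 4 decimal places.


For a unit bivector B with B^2 = -1, the exponential series gives
e^(theta*B) = cos(theta) + sin(theta)*B (the GA analogue of Euler's formula).
theta = 67 degrees = 1.169371 rad
cos(67 deg) = 0.3907
sin(67 deg) = 0.9205
exp(theta*B) = 0.3907 + 0.9205*B


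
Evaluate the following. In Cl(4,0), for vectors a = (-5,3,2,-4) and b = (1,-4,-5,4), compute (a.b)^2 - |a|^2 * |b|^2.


a . b = (-5)*1 + 3*(-4) + 2*(-5) + (-4)*4
= -5 + (-12) + (-10) + (-16) = -43
|a|^2 = (-5)^2 + 3^2 + 2^2 + (-4)^2 = 54
|b|^2 = 1^2 + (-4)^2 + (-5)^2 + 4^2 = 58
(a.b)^2 = (-43)^2 = 1849
|a|^2 * |b|^2 = 54 * 58 = 3132
Result = 1849 - 3132 = -1283


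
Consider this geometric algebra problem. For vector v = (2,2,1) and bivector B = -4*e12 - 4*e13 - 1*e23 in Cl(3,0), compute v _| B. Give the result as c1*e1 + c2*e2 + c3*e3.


Left contraction v _| B = <vB>_1 (grade-1 part of the geometric product vB).
Using e1_|e12 = e2, e2_|e12 = -e1, e1_|e13 = e3, e3_|e13 = -e1, e2_|e23 = e3, e3_|e23 = -e2:
e1 coeff: -v2*b12 - v3*b13 = -(2)*(-4) - (1)*(-4) = 12
e2 coeff: v1*b12 - v3*b23 = (2)*(-4) - (1)*(-1) = -7
e3 coeff: v1*b13 + v2*b23 = (2)*(-4) + (2)*(-1) = -10
v _| B = 12*e1 - 7*e2 - 10*e3


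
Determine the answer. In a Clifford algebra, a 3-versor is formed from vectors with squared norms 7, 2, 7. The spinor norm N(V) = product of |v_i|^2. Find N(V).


Spinor norm N(V) = |v1|^2 * |v2|^2 * ... * |v3|^2
= 7 * 2 * 7
Running product: 7, 14, 98
N(V) = 98
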